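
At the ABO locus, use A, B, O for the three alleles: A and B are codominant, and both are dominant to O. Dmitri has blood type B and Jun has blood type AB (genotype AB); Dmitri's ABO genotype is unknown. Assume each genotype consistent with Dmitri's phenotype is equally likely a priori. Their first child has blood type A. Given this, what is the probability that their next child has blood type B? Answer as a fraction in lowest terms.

Possible genotypes: Dmitri ∈ {BB, BO}; Jun ∈ {AB}.
Weight each parental genotype pair by prior × P(type-A child):
  BO × AB: posterior weight 1; P(next child type B) = 1/2.
Weighted sum = 1/2.

1/2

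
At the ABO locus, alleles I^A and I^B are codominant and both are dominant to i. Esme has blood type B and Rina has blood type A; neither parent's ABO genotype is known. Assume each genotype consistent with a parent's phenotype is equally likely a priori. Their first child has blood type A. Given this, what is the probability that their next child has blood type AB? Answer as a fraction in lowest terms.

Possible genotypes: Esme ∈ {I^B I^B, I^B i}; Rina ∈ {I^A I^A, I^A i}.
Weight each parental genotype pair by prior × P(type-A child):
  I^B i × I^A I^A: posterior weight 2/3; P(next child type AB) = 1/2.
  I^B i × I^A i: posterior weight 1/3; P(next child type AB) = 1/4.
Weighted sum = 5/12.

5/12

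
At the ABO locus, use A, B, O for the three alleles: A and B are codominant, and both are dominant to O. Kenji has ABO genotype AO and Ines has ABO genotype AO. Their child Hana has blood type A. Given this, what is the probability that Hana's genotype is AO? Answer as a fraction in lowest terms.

Cross AO × AO → 1/4 AA, 1/2 AO, 1/4 OO.
Type-A genotypes among offspring: AA (1/4), AO (1/2); total 3/4.
P(AO | type A) = (1/2) / (3/4) = 2/3.

2/3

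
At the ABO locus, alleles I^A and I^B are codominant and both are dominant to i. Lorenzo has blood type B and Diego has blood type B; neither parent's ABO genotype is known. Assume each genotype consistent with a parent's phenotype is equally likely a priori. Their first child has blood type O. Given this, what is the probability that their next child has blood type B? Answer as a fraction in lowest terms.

3/4

Possible genotypes: Lorenzo ∈ {I^B I^B, I^B i}; Diego ∈ {I^B I^B, I^B i}.
Weight each parental genotype pair by prior × P(type-O child):
  I^B i × I^B i: posterior weight 1; P(next child type B) = 3/4.
Weighted sum = 3/4.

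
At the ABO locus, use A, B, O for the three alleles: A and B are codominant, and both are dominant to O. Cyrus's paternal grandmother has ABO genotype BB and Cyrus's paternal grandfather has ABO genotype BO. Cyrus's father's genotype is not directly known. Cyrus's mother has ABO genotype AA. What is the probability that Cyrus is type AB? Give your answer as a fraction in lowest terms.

Cyrus's father's ABO genotype from BB × BO: 1/2 BB, 1/2 BO.
Crossing each possibility with the mother AA and summing P(type AB): 1/2·1 + 1/2·1/2 = 3/4.

3/4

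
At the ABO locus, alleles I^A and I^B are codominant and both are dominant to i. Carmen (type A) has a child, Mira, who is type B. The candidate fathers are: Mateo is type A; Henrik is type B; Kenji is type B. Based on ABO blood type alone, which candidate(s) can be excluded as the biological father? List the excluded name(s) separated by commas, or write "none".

A candidate is excluded only if no genotype consistent with his phenotype could produce a type B child with a type A mother.
Mateo (type A): no genotype consistent with that phenotype can produce a type-B child with a type-A mother.

Mateo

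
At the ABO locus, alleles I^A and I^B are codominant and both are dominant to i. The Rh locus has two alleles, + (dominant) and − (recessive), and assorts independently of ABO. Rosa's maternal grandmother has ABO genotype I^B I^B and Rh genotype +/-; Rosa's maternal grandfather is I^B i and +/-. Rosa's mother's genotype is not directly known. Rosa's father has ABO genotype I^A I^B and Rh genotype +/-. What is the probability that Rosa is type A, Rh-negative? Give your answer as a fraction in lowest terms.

Rosa's mother's ABO genotype from I^B I^B × I^B i: 1/2 I^B I^B, 1/2 I^B i.
Crossing each possibility with the father I^A I^B and summing P(type A): 1/2·0 + 1/2·1/4 = 1/8.
Similarly for Rh via the mother's Rh distribution: P(Rh-) = 1/4.
Independent loci: 1/8 × 1/4 = 1/32.

1/32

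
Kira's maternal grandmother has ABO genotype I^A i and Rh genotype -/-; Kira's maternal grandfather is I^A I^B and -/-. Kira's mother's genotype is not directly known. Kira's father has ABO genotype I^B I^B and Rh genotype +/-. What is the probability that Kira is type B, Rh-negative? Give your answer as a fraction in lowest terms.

Kira's mother's ABO genotype from I^A i × I^A I^B: 1/4 I^A I^A, 1/4 I^A I^B, 1/4 I^A i, 1/4 I^B i.
Crossing each possibility with the father I^B I^B and summing P(type B): 1/4·0 + 1/4·1/2 + 1/4·1/2 + 1/4·1 = 1/2.
Similarly for Rh via the mother's Rh distribution: P(Rh-) = 1/2.
Independent loci: 1/2 × 1/2 = 1/4.

1/4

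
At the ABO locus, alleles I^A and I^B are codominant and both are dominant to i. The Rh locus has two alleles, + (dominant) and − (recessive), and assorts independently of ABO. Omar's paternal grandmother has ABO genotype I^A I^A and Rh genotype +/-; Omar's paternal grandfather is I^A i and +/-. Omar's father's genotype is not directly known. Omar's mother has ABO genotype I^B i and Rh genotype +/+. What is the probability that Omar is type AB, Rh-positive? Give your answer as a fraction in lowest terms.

3/8

Omar's father's ABO genotype from I^A I^A × I^A i: 1/2 I^A I^A, 1/2 I^A i.
Crossing each possibility with the mother I^B i and summing P(type AB): 1/2·1/2 + 1/2·1/4 = 3/8.
Similarly for Rh via the father's Rh distribution: P(Rh+) = 1.
Independent loci: 3/8 × 1 = 3/8.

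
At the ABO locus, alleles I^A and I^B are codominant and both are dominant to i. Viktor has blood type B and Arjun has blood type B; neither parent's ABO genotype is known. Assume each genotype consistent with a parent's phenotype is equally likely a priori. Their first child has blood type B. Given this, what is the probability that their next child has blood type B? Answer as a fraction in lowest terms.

Possible genotypes: Viktor ∈ {I^B I^B, I^B i}; Arjun ∈ {I^B I^B, I^B i}.
Weight each parental genotype pair by prior × P(type-B child):
  I^B I^B × I^B I^B: posterior weight 4/15; P(next child type B) = 1.
  I^B I^B × I^B i: posterior weight 4/15; P(next child type B) = 1.
  I^B i × I^B I^B: posterior weight 4/15; P(next child type B) = 1.
  I^B i × I^B i: posterior weight 1/5; P(next child type B) = 3/4.
Weighted sum = 19/20.

19/20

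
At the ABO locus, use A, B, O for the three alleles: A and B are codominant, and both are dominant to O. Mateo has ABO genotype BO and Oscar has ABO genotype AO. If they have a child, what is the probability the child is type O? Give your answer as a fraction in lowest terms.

1/4

ABO cross BO × AO → offspring phenotypes: 1/4 O, 1/4 A, 1/4 B, 1/4 AB.
So P(type O) = 1/4.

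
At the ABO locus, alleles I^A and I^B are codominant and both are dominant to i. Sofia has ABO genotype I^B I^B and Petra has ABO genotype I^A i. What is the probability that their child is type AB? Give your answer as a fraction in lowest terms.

1/2

ABO cross I^B I^B × I^A i → offspring phenotypes: 1/2 B, 1/2 AB.
So P(type AB) = 1/2.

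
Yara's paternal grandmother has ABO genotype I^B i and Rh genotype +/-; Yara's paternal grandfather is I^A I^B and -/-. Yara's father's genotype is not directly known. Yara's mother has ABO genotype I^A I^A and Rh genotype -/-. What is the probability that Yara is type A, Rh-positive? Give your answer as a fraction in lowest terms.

1/8

Yara's father's ABO genotype from I^B i × I^A I^B: 1/4 I^A I^B, 1/4 I^A i, 1/4 I^B I^B, 1/4 I^B i.
Crossing each possibility with the mother I^A I^A and summing P(type A): 1/4·1/2 + 1/4·1 + 1/4·0 + 1/4·1/2 = 1/2.
Similarly for Rh via the father's Rh distribution: P(Rh+) = 1/4.
Independent loci: 1/2 × 1/4 = 1/8.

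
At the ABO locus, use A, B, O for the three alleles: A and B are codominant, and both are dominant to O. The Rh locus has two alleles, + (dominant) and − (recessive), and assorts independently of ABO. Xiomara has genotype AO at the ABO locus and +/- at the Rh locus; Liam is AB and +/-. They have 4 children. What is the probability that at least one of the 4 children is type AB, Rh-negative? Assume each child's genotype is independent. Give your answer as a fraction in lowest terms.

ABO cross AO × AB → 1/2 A, 1/4 B, 1/4 AB.
Rh cross +/- × +/- → 3/4 Rh+, 1/4 Rh-; so P(type AB, Rh-negative) = 1/4 × 1/4 = 1/16 per child.
P(none) = (15/16)^4 = 50625/65536; P(at least one) = 1 − 50625/65536 = 14911/65536.

14911/65536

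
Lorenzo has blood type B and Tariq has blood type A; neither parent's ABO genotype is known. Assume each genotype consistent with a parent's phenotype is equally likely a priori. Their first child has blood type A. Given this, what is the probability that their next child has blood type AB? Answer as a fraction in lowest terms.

Possible genotypes: Lorenzo ∈ {I^B I^B, I^B i}; Tariq ∈ {I^A I^A, I^A i}.
Weight each parental genotype pair by prior × P(type-A child):
  I^B i × I^A I^A: posterior weight 2/3; P(next child type AB) = 1/2.
  I^B i × I^A i: posterior weight 1/3; P(next child type AB) = 1/4.
Weighted sum = 5/12.

5/12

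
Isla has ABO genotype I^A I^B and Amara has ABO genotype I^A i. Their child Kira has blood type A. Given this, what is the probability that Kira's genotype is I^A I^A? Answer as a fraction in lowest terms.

Cross I^A I^B × I^A i → 1/4 I^A I^A, 1/4 I^A I^B, 1/4 I^A i, 1/4 I^B i.
Type-A genotypes among offspring: I^A I^A (1/4), I^A i (1/4); total 1/2.
P(I^A I^A | type A) = (1/4) / (1/2) = 1/2.

1/2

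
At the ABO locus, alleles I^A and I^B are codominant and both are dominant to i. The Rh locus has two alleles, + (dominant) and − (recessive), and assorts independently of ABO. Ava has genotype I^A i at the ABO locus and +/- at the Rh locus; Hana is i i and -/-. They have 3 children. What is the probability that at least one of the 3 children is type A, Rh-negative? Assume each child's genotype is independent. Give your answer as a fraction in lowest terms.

ABO cross I^A i × i i → 1/2 O, 1/2 A.
Rh cross +/- × -/- → 1/2 Rh+, 1/2 Rh-; so P(type A, Rh-negative) = 1/2 × 1/2 = 1/4 per child.
P(none) = (3/4)^3 = 27/64; P(at least one) = 1 − 27/64 = 37/64.

37/64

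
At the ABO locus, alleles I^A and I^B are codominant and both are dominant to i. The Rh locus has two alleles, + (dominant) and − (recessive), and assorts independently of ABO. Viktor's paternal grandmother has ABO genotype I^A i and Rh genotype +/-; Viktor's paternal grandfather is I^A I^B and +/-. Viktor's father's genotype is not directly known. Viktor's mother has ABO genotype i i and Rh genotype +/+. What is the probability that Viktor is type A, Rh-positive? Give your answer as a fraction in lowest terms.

1/2

Viktor's father's ABO genotype from I^A i × I^A I^B: 1/4 I^A I^A, 1/4 I^A I^B, 1/4 I^A i, 1/4 I^B i.
Crossing each possibility with the mother i i and summing P(type A): 1/4·1 + 1/4·1/2 + 1/4·1/2 + 1/4·0 = 1/2.
Similarly for Rh via the father's Rh distribution: P(Rh+) = 1.
Independent loci: 1/2 × 1 = 1/2.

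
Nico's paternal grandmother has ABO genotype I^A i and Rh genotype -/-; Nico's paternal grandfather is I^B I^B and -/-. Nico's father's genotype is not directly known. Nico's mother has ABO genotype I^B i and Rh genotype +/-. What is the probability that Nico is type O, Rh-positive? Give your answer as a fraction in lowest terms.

Nico's father's ABO genotype from I^A i × I^B I^B: 1/2 I^A I^B, 1/2 I^B i.
Crossing each possibility with the mother I^B i and summing P(type O): 1/2·0 + 1/2·1/4 = 1/8.
Similarly for Rh via the father's Rh distribution: P(Rh+) = 1/2.
Independent loci: 1/8 × 1/2 = 1/16.

1/16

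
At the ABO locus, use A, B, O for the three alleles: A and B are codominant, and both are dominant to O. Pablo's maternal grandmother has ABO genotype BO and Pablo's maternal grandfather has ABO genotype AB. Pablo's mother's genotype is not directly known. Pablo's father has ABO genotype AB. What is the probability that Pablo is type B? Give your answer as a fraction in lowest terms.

3/8

Pablo's mother's ABO genotype from BO × AB: 1/4 AB, 1/4 AO, 1/4 BB, 1/4 BO.
Crossing each possibility with the father AB and summing P(type B): 1/4·1/4 + 1/4·1/4 + 1/4·1/2 + 1/4·1/2 = 3/8.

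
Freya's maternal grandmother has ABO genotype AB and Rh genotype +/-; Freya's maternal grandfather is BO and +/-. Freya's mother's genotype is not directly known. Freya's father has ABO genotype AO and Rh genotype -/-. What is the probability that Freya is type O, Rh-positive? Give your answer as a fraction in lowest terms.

1/16

Freya's mother's ABO genotype from AB × BO: 1/4 AB, 1/4 AO, 1/4 BB, 1/4 BO.
Crossing each possibility with the father AO and summing P(type O): 1/4·0 + 1/4·1/4 + 1/4·0 + 1/4·1/4 = 1/8.
Similarly for Rh via the mother's Rh distribution: P(Rh+) = 1/2.
Independent loci: 1/8 × 1/2 = 1/16.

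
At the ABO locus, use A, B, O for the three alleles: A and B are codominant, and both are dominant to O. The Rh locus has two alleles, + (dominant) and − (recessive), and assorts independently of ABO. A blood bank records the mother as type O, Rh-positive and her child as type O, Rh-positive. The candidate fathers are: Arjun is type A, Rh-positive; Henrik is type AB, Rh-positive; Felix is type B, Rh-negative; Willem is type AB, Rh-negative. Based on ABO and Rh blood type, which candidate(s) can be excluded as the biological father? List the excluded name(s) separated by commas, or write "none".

A candidate is excluded only if no genotype consistent with his phenotype could produce a type O, Rh-positive child with a type O, Rh-positive mother.
Henrik (type AB, Rh+): no genotype consistent with that phenotype can produce a type-O Rh+ child with a type-O mother.
Willem (type AB, Rh-): no genotype consistent with that phenotype can produce a type-O Rh+ child with a type-O mother.

Henrik, Willem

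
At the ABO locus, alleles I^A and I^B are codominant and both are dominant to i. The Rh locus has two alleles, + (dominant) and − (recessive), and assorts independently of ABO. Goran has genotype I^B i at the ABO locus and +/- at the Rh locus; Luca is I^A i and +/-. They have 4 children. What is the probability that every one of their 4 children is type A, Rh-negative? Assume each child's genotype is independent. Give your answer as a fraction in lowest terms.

1/65536

ABO cross I^B i × I^A i → 1/4 O, 1/4 A, 1/4 B, 1/4 AB.
Rh cross +/- × +/- → 3/4 Rh+, 1/4 Rh-; so P(type A, Rh-negative) = 1/4 × 1/4 = 1/16 per child.
All 4 independent: (1/16)^4 = 1/65536.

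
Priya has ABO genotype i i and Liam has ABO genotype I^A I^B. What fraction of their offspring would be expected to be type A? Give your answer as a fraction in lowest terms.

ABO cross i i × I^A I^B → offspring phenotypes: 1/2 A, 1/2 B.
So P(type A) = 1/2.

1/2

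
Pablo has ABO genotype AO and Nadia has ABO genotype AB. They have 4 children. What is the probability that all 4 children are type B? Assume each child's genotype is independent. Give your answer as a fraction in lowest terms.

ABO cross AO × AB → 1/2 A, 1/4 B, 1/4 AB.
So P(type B) = 1/4 per child.
All 4 independent: (1/4)^4 = 1/256.

1/256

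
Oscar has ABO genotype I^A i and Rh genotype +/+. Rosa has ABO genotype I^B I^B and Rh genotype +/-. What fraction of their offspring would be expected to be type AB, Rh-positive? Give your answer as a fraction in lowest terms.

ABO cross I^A i × I^B I^B → offspring phenotypes: 1/2 B, 1/2 AB.
Rh cross +/+ × +/- → 1 Rh+.
Independent loci: P(type AB, Rh-positive) = 1/2 × 1 = 1/2.

1/2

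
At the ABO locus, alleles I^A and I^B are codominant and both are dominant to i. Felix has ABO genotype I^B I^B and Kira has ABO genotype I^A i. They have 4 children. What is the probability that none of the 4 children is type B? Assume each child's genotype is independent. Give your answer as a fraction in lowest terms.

1/16

ABO cross I^B I^B × I^A i → 1/2 B, 1/2 AB.
So P(type B) = 1/2 per child.
P(not type B) = 1/2 for one child; (1/2)^4 = 1/16.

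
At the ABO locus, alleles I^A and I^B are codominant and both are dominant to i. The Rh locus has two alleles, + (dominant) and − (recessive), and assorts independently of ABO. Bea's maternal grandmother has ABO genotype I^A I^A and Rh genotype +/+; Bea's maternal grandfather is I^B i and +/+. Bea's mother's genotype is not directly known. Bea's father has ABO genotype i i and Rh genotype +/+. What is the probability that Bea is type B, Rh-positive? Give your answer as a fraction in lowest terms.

Bea's mother's ABO genotype from I^A I^A × I^B i: 1/2 I^A I^B, 1/2 I^A i.
Crossing each possibility with the father i i and summing P(type B): 1/2·1/2 + 1/2·0 = 1/4.
Similarly for Rh via the mother's Rh distribution: P(Rh+) = 1.
Independent loci: 1/4 × 1 = 1/4.

1/4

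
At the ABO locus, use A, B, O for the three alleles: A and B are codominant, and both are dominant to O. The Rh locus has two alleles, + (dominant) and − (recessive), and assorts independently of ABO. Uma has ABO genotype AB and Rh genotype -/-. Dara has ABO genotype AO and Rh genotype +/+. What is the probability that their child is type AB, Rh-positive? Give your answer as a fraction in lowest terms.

ABO cross AB × AO → offspring phenotypes: 1/2 A, 1/4 B, 1/4 AB.
Rh cross -/- × +/+ → 1 Rh+.
Independent loci: P(type AB, Rh-positive) = 1/4 × 1 = 1/4.

1/4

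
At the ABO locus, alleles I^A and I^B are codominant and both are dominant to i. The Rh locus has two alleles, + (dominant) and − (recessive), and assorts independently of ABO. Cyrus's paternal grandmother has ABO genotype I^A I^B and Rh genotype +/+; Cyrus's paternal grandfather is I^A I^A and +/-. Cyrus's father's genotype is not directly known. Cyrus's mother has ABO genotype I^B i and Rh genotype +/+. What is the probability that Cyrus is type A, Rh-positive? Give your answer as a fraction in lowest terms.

3/8

Cyrus's father's ABO genotype from I^A I^B × I^A I^A: 1/2 I^A I^A, 1/2 I^A I^B.
Crossing each possibility with the mother I^B i and summing P(type A): 1/2·1/2 + 1/2·1/4 = 3/8.
Similarly for Rh via the father's Rh distribution: P(Rh+) = 1.
Independent loci: 3/8 × 1 = 3/8.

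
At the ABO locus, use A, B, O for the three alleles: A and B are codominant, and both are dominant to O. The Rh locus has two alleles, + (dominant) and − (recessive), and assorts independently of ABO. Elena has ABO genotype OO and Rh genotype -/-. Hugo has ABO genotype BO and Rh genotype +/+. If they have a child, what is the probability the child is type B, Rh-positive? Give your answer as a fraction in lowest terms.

1/2

ABO cross OO × BO → offspring phenotypes: 1/2 O, 1/2 B.
Rh cross -/- × +/+ → 1 Rh+.
Independent loci: P(type B, Rh-positive) = 1/2 × 1 = 1/2.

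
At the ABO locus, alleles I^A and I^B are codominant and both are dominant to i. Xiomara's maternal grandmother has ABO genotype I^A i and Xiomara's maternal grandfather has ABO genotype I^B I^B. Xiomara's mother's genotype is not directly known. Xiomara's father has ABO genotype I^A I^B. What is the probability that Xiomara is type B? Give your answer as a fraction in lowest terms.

Xiomara's mother's ABO genotype from I^A i × I^B I^B: 1/2 I^A I^B, 1/2 I^B i.
Crossing each possibility with the father I^A I^B and summing P(type B): 1/2·1/4 + 1/2·1/2 = 3/8.

3/8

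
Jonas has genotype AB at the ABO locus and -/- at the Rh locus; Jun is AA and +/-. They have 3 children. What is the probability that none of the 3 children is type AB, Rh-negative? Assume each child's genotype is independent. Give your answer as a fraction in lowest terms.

ABO cross AB × AA → 1/2 A, 1/2 AB.
Rh cross -/- × +/- → 1/2 Rh+, 1/2 Rh-; so P(type AB, Rh-negative) = 1/2 × 1/2 = 1/4 per child.
P(not type AB, Rh-negative) = 3/4 for one child; (3/4)^3 = 27/64.

27/64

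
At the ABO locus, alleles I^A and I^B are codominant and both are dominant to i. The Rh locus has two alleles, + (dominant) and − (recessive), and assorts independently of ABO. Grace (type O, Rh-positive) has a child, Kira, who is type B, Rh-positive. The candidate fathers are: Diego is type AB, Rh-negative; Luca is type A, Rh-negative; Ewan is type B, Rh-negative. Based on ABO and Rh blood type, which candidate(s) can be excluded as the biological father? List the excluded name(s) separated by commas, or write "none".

Luca

A candidate is excluded only if no genotype consistent with his phenotype could produce a type B, Rh-positive child with a type O, Rh-positive mother.
Luca (type A, Rh-): no genotype consistent with that phenotype can produce a type-B Rh+ child with a type-O mother.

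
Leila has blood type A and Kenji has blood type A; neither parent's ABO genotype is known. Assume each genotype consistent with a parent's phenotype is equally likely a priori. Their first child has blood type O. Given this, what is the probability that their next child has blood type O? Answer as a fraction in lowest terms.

1/4

Possible genotypes: Leila ∈ {I^A I^A, I^A i}; Kenji ∈ {I^A I^A, I^A i}.
Weight each parental genotype pair by prior × P(type-O child):
  I^A i × I^A i: posterior weight 1; P(next child type O) = 1/4.
Weighted sum = 1/4.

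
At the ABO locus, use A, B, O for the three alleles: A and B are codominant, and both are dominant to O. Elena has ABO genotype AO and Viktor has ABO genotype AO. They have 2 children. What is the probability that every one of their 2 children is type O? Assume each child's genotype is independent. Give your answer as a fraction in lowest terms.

ABO cross AO × AO → 1/4 O, 3/4 A.
So P(type O) = 1/4 per child.
All 2 independent: (1/4)^2 = 1/16.

1/16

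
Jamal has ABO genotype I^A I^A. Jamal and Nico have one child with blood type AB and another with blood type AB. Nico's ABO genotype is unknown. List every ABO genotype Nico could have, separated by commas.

I^A I^B, I^B I^B, I^B i

For each candidate genotype of Nico, check whether crossing it with I^A I^A can produce every observed child phenotype.
  I^A I^A → possible child types {A} ✗
  I^A I^B → possible child types {A, AB} ✓
  I^A i → possible child types {A} ✗
  I^B I^B → possible child types {AB} ✓
  I^B i → possible child types {A, AB} ✓
  i i → possible child types {A} ✗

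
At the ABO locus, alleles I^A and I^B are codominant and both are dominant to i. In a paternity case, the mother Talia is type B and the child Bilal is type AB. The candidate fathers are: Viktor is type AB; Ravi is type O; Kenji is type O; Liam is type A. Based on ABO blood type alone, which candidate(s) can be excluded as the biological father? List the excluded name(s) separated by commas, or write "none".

A candidate is excluded only if no genotype consistent with his phenotype could produce a type AB child with a type B mother.
Ravi (type O): no genotype consistent with that phenotype can produce a type-AB child with a type-B mother.
Kenji (type O): no genotype consistent with that phenotype can produce a type-AB child with a type-B mother.

Ravi, Kenji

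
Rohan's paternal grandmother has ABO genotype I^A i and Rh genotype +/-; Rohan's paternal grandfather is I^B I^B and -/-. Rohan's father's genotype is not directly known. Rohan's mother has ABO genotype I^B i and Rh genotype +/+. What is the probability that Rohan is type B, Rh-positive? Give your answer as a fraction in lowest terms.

Rohan's father's ABO genotype from I^A i × I^B I^B: 1/2 I^A I^B, 1/2 I^B i.
Crossing each possibility with the mother I^B i and summing P(type B): 1/2·1/2 + 1/2·3/4 = 5/8.
Similarly for Rh via the father's Rh distribution: P(Rh+) = 1.
Independent loci: 5/8 × 1 = 5/8.

5/8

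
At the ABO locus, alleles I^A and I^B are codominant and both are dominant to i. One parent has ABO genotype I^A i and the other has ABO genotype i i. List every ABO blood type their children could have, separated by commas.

Gametes from I^A i × i i give offspring ABO genotypes I^A i, i i, i.e. phenotypes O, A.

O, A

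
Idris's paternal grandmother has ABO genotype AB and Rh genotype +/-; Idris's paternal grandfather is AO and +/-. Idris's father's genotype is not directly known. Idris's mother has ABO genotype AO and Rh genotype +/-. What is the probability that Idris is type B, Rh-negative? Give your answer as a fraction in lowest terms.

1/32

Idris's father's ABO genotype from AB × AO: 1/4 AA, 1/4 AB, 1/4 AO, 1/4 BO.
Crossing each possibility with the mother AO and summing P(type B): 1/4·0 + 1/4·1/4 + 1/4·0 + 1/4·1/4 = 1/8.
Similarly for Rh via the father's Rh distribution: P(Rh-) = 1/4.
Independent loci: 1/8 × 1/4 = 1/32.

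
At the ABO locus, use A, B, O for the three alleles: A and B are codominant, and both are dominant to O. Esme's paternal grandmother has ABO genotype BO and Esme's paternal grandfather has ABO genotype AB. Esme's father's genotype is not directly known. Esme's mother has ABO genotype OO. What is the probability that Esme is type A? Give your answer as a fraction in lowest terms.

1/4

Esme's father's ABO genotype from BO × AB: 1/4 AB, 1/4 AO, 1/4 BB, 1/4 BO.
Crossing each possibility with the mother OO and summing P(type A): 1/4·1/2 + 1/4·1/2 + 1/4·0 + 1/4·0 = 1/4.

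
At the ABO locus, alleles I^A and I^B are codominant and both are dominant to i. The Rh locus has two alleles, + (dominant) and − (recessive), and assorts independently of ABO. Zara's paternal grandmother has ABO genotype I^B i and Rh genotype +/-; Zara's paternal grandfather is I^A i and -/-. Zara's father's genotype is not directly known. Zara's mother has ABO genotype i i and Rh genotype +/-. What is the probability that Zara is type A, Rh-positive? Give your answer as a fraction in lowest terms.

Zara's father's ABO genotype from I^B i × I^A i: 1/4 I^A I^B, 1/4 I^A i, 1/4 I^B i, 1/4 i i.
Crossing each possibility with the mother i i and summing P(type A): 1/4·1/2 + 1/4·1/2 + 1/4·0 + 1/4·0 = 1/4.
Similarly for Rh via the father's Rh distribution: P(Rh+) = 5/8.
Independent loci: 1/4 × 5/8 = 5/32.

5/32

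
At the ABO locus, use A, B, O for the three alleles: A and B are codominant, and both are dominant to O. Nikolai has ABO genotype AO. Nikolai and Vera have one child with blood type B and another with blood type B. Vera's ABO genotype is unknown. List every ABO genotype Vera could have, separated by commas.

AB, BB, BO

For each candidate genotype of Vera, check whether crossing it with AO can produce every observed child phenotype.
  AA → possible child types {A} ✗
  AB → possible child types {A, B, AB} ✓
  AO → possible child types {O, A} ✗
  BB → possible child types {B, AB} ✓
  BO → possible child types {O, A, B, AB} ✓
  OO → possible child types {O, A} ✗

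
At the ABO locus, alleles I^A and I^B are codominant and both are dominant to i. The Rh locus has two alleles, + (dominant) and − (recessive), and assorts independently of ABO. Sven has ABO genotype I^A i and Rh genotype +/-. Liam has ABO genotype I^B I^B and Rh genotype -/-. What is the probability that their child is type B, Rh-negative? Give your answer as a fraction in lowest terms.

1/4

ABO cross I^A i × I^B I^B → offspring phenotypes: 1/2 B, 1/2 AB.
Rh cross +/- × -/- → 1/2 Rh+, 1/2 Rh-.
Independent loci: P(type B, Rh-negative) = 1/2 × 1/2 = 1/4.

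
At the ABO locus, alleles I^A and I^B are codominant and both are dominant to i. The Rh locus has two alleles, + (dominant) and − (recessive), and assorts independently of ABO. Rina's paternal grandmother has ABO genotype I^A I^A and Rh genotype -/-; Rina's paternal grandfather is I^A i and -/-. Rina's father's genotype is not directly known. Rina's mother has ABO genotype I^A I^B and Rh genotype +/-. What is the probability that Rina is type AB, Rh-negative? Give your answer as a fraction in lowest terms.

3/16

Rina's father's ABO genotype from I^A I^A × I^A i: 1/2 I^A I^A, 1/2 I^A i.
Crossing each possibility with the mother I^A I^B and summing P(type AB): 1/2·1/2 + 1/2·1/4 = 3/8.
Similarly for Rh via the father's Rh distribution: P(Rh-) = 1/2.
Independent loci: 3/8 × 1/2 = 3/16.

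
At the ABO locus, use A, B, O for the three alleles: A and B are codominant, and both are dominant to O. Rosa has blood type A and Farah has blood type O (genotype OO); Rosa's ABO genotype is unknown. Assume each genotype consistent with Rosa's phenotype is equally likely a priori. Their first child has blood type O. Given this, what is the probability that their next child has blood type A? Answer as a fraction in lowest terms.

Possible genotypes: Rosa ∈ {AA, AO}; Farah ∈ {OO}.
Weight each parental genotype pair by prior × P(type-O child):
  AO × OO: posterior weight 1; P(next child type A) = 1/2.
Weighted sum = 1/2.

1/2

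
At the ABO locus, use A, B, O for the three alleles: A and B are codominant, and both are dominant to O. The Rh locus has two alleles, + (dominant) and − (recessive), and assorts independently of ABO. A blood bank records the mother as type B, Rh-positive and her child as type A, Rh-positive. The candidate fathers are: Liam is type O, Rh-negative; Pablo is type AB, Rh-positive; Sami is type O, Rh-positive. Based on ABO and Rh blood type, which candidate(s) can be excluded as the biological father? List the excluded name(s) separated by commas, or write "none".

A candidate is excluded only if no genotype consistent with his phenotype could produce a type A, Rh-positive child with a type B, Rh-positive mother.
Liam (type O, Rh-): no genotype consistent with that phenotype can produce a type-A Rh+ child with a type-B mother.
Sami (type O, Rh+): no genotype consistent with that phenotype can produce a type-A Rh+ child with a type-B mother.

Liam, Sami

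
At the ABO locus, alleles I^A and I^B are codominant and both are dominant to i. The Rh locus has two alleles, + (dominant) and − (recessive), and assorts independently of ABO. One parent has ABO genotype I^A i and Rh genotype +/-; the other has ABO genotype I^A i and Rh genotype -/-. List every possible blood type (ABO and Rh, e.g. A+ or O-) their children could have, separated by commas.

Gametes from I^A i × I^A i give offspring ABO genotypes I^A I^A, I^A i, i i, i.e. phenotypes O, A.
Rh cross +/- × -/- → phenotypes Rh+, Rh-.
Combining independently: O+, O-, A+, A-.

O+, O-, A+, A-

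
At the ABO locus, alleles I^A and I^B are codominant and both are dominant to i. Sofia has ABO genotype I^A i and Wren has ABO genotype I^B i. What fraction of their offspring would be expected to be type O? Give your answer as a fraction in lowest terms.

1/4

ABO cross I^A i × I^B i → offspring phenotypes: 1/4 O, 1/4 A, 1/4 B, 1/4 AB.
So P(type O) = 1/4.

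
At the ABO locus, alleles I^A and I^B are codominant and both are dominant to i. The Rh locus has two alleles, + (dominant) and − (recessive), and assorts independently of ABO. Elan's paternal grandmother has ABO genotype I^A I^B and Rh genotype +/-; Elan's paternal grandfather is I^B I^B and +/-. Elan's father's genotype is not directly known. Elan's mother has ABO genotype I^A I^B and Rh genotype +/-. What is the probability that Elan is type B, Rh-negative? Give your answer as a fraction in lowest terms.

Elan's father's ABO genotype from I^A I^B × I^B I^B: 1/2 I^A I^B, 1/2 I^B I^B.
Crossing each possibility with the mother I^A I^B and summing P(type B): 1/2·1/4 + 1/2·1/2 = 3/8.
Similarly for Rh via the father's Rh distribution: P(Rh-) = 1/4.
Independent loci: 3/8 × 1/4 = 3/32.

3/32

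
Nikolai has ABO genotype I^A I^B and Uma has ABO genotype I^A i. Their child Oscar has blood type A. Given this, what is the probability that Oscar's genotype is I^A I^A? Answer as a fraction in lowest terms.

1/2

Cross I^A I^B × I^A i → 1/4 I^A I^A, 1/4 I^A I^B, 1/4 I^A i, 1/4 I^B i.
Type-A genotypes among offspring: I^A I^A (1/4), I^A i (1/4); total 1/2.
P(I^A I^A | type A) = (1/4) / (1/2) = 1/2.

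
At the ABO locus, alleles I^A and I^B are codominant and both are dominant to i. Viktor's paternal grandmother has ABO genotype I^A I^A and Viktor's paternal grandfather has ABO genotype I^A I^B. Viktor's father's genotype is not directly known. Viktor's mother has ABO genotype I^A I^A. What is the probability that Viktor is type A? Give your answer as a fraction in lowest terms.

Viktor's father's ABO genotype from I^A I^A × I^A I^B: 1/2 I^A I^A, 1/2 I^A I^B.
Crossing each possibility with the mother I^A I^A and summing P(type A): 1/2·1 + 1/2·1/2 = 3/4.

3/4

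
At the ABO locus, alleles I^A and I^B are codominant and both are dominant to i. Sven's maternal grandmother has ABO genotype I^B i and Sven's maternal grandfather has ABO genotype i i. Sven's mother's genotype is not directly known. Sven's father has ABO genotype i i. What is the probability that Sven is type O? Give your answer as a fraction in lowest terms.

Sven's mother's ABO genotype from I^B i × i i: 1/2 I^B i, 1/2 i i.
Crossing each possibility with the father i i and summing P(type O): 1/2·1/2 + 1/2·1 = 3/4.

3/4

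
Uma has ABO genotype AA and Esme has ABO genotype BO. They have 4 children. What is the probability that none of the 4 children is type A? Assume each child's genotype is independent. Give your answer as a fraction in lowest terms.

1/16

ABO cross AA × BO → 1/2 A, 1/2 AB.
So P(type A) = 1/2 per child.
P(not type A) = 1/2 for one child; (1/2)^4 = 1/16.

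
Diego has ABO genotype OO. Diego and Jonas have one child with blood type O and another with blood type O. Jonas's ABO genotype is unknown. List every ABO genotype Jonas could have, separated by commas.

For each candidate genotype of Jonas, check whether crossing it with OO can produce every observed child phenotype.
  AA → possible child types {A} ✗
  AB → possible child types {A, B} ✗
  AO → possible child types {O, A} ✓
  BB → possible child types {B} ✗
  BO → possible child types {O, B} ✓
  OO → possible child types {O} ✓

AO, BO, OO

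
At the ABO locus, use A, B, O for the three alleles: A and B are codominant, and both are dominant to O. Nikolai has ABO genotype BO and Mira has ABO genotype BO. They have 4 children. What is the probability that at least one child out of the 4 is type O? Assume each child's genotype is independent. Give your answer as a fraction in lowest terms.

ABO cross BO × BO → 1/4 O, 3/4 B.
So P(type O) = 1/4 per child.
P(none) = (3/4)^4 = 81/256; P(at least one) = 1 − 81/256 = 175/256.

175/256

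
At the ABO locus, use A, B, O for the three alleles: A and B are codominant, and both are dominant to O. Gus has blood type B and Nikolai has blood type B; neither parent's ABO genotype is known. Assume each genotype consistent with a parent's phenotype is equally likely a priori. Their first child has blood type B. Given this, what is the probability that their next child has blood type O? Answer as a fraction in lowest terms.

1/20

Possible genotypes: Gus ∈ {BB, BO}; Nikolai ∈ {BB, BO}.
Weight each parental genotype pair by prior × P(type-B child):
  BB × BB: posterior weight 4/15; P(next child type O) = 0.
  BB × BO: posterior weight 4/15; P(next child type O) = 0.
  BO × BB: posterior weight 4/15; P(next child type O) = 0.
  BO × BO: posterior weight 1/5; P(next child type O) = 1/4.
Weighted sum = 1/20.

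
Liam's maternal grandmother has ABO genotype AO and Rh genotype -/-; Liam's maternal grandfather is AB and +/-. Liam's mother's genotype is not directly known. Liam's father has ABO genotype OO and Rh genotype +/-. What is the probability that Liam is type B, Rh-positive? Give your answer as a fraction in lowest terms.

Liam's mother's ABO genotype from AO × AB: 1/4 AA, 1/4 AB, 1/4 AO, 1/4 BO.
Crossing each possibility with the father OO and summing P(type B): 1/4·0 + 1/4·1/2 + 1/4·0 + 1/4·1/2 = 1/4.
Similarly for Rh via the mother's Rh distribution: P(Rh+) = 5/8.
Independent loci: 1/4 × 5/8 = 5/32.

5/32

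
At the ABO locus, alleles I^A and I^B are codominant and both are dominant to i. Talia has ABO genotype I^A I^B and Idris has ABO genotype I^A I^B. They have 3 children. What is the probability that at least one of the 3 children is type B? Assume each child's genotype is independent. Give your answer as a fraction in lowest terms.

ABO cross I^A I^B × I^A I^B → 1/4 A, 1/4 B, 1/2 AB.
So P(type B) = 1/4 per child.
P(none) = (3/4)^3 = 27/64; P(at least one) = 1 − 27/64 = 37/64.

37/64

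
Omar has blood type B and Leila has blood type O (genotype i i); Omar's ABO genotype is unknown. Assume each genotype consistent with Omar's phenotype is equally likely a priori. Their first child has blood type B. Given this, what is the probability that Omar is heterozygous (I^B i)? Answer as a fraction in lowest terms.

1/3

Possible genotypes: Omar ∈ {I^B I^B, I^B i}; Leila ∈ {i i}.
Weight each parental genotype pair by prior × P(type-B child):
  I^B I^B × i i: posterior weight 2/3.
  I^B i × i i: posterior weight 1/3.
Sum the posterior weight over pairs where Omar is I^B i: 1/3.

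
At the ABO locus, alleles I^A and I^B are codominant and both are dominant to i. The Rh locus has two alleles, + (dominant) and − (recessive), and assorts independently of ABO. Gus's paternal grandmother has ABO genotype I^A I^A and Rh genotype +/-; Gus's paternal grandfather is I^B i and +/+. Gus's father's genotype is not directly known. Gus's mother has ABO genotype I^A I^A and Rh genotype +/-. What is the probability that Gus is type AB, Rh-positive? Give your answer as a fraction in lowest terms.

7/32

Gus's father's ABO genotype from I^A I^A × I^B i: 1/2 I^A I^B, 1/2 I^A i.
Crossing each possibility with the mother I^A I^A and summing P(type AB): 1/2·1/2 + 1/2·0 = 1/4.
Similarly for Rh via the father's Rh distribution: P(Rh+) = 7/8.
Independent loci: 1/4 × 7/8 = 7/32.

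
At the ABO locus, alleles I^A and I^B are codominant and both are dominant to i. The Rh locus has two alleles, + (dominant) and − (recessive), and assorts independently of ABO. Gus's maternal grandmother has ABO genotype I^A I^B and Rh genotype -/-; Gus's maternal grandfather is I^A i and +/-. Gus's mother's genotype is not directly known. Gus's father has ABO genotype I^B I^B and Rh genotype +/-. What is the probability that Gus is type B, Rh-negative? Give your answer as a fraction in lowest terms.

3/16

Gus's mother's ABO genotype from I^A I^B × I^A i: 1/4 I^A I^A, 1/4 I^A I^B, 1/4 I^A i, 1/4 I^B i.
Crossing each possibility with the father I^B I^B and summing P(type B): 1/4·0 + 1/4·1/2 + 1/4·1/2 + 1/4·1 = 1/2.
Similarly for Rh via the mother's Rh distribution: P(Rh-) = 3/8.
Independent loci: 1/2 × 3/8 = 3/16.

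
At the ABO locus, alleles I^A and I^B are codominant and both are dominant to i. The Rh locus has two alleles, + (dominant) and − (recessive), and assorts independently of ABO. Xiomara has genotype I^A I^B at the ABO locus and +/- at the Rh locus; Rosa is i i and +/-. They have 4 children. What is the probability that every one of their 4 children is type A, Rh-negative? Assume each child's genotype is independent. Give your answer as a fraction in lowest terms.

ABO cross I^A I^B × i i → 1/2 A, 1/2 B.
Rh cross +/- × +/- → 3/4 Rh+, 1/4 Rh-; so P(type A, Rh-negative) = 1/2 × 1/4 = 1/8 per child.
All 4 independent: (1/8)^4 = 1/4096.

1/4096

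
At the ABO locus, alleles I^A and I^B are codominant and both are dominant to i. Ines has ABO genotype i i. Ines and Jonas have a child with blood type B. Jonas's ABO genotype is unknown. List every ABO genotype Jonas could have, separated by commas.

For each candidate genotype of Jonas, check whether crossing it with i i can produce every observed child phenotype.
  I^A I^A → possible child types {A} ✗
  I^A I^B → possible child types {A, B} ✓
  I^A i → possible child types {O, A} ✗
  I^B I^B → possible child types {B} ✓
  I^B i → possible child types {O, B} ✓
  i i → possible child types {O} ✗

I^A I^B, I^B I^B, I^B i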